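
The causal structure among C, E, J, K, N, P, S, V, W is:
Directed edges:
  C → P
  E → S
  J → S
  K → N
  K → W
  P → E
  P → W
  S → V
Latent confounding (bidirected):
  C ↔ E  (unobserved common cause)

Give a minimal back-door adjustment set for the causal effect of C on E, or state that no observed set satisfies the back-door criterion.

desc(C)\{C}={E,P,S,V,W}; candidates ⊆ {J,K,N}.
C↔E: latent back-door arc(s) into C.
size 0: {}; under {} C still reaches {E,S,V} ∋ E.
size 1: {J}, {K}, {N}; under {J} C still reaches {E,S,V} ∋ E.
size 2: {J,K}, {J,N}, {K,N}; under {J,K} C still reaches {E,S,V} ∋ E.
C↔E cannot be blocked by any observed set — no back-door set.

C→E: no observed back-door set.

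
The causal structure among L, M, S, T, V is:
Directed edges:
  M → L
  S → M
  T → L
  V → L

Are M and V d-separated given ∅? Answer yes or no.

Yes — M ⊥ V | ∅.

Bayes-Ball from M | ∅ reaches {L,S}.
V ∉ reach(M|∅) ⇒ M ⊥ V | ∅.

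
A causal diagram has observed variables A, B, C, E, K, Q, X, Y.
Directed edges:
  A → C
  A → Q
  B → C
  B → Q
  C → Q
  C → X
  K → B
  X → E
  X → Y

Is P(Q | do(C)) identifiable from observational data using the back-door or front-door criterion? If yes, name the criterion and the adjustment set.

P(Q|do(C)): backdoor, adjust for {A, B}.

desc(C)\{C}={E,Q,X,Y}; candidates ⊆ {A,B,K}.
size 0: {}; under {} C still reaches {A,B,K,Q} ∋ Q.
size 1: {A}, {B}, {K}; under {A} C still reaches {B,K,Q} ∋ Q.
{A,B}: C⊥Q given {A,B} in G with C→· removed — back-door holds.
P(Q|do(C)) = Σ_{A,B} P(Q|C,A,B)·P(A,B).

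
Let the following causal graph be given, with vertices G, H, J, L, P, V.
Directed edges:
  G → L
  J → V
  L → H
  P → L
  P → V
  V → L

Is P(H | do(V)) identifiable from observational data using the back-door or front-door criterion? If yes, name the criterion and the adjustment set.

desc(V)\{V}={H,L}; candidates ⊆ {G,J,P}.
size 0: {}; under {} V still reaches {H,J,L,P} ∋ H.
{P}: V⊥H given {P} in G with V→· removed — back-door holds.
P(H|do(V)) = Σ_{P} P(H|V,P)·P(P).

P(H|do(V)): backdoor, adjust for {P}.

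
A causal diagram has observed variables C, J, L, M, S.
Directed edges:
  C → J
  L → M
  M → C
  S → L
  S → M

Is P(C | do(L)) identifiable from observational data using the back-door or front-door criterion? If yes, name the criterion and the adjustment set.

P(C|do(L)): backdoor, adjust for {S}.

desc(L)\{L}={C,J,M}; candidates ⊆ {S}.
size 0: {}; under {} L still reaches {C,J,M,S} ∋ C.
{S}: L⊥C given {S} in G with L→· removed — back-door holds.
P(C|do(L)) = Σ_{S} P(C|L,S)·P(S).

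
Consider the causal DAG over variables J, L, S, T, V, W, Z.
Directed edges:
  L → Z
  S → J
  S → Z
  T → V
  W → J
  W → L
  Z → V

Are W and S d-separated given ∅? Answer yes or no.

Yes — W ⊥ S | ∅.

Bayes-Ball from W | ∅ reaches {J,L,V,Z}.
S ∉ reach(W|∅) ⇒ W ⊥ S | ∅.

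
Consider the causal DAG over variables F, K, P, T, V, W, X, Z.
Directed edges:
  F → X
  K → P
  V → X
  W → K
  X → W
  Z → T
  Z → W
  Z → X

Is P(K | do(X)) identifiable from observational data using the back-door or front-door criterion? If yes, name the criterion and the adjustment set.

P(K|do(X)): backdoor, adjust for {Z}.

desc(X)\{X}={K,P,W}; candidates ⊆ {F,T,V,Z}.
size 0: {}; under {} X still reaches {F,K,P,T,V,W,Z} ∋ K.
{Z}: X⊥K given {Z} in G with X→· removed — back-door holds.
P(K|do(X)) = Σ_{Z} P(K|X,Z)·P(Z).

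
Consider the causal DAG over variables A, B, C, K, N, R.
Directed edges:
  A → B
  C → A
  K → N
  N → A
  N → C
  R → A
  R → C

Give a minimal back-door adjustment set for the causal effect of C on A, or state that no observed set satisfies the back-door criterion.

C→A: minimal back-door set {N, R}.

desc(C)\{C}={A,B}; candidates ⊆ {K,N,R}.
size 0: {}; under {} C still reaches {A,B,K,N,R} ∋ A.
size 1: {K}, {N}, {R}; under {K} C still reaches {A,B,N,R} ∋ A.
{N,R}: C⊥A given {N,R} in G with C→· removed — back-door holds.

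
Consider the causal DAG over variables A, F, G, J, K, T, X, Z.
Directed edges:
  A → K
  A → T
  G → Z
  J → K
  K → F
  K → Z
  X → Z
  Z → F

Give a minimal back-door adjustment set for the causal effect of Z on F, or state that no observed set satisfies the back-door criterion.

Z→F: minimal back-door set {K}.

desc(Z)\{Z}={F}; candidates ⊆ {A,G,J,K,T,X}.
size 0: {}; under {} Z still reaches {A,F,G,J,K,T,X} ∋ F.
{K}: Z⊥F given {K} in G with Z→· removed — back-door holds.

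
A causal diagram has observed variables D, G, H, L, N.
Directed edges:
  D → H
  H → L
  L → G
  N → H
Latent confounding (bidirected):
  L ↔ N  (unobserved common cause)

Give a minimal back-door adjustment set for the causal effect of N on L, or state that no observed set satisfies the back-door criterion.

desc(N)\{N}={G,H,L}; candidates ⊆ {D}.
N↔L: latent back-door arc(s) into N.
size 0: {}; under {} N still reaches {G,L} ∋ L.
size 1: {D}; under {D} N still reaches {G,L} ∋ L.
N↔L cannot be blocked by any observed set — no back-door set.

N→L: no observed back-door set.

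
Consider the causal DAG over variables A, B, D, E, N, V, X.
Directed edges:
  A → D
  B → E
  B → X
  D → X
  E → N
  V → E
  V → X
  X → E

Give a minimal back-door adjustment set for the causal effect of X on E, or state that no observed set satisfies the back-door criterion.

desc(X)\{X}={E,N}; candidates ⊆ {A,B,D,V}.
size 0: {}; under {} X still reaches {A,B,D,E,N,V} ∋ E.
size 1: {A}, {B}, {D} …(+1); under {A} X still reaches {B,D,E,N,V} ∋ E.
{B,V}: X⊥E given {B,V} in G with X→· removed — back-door holds.

X→E: minimal back-door set {B, V}.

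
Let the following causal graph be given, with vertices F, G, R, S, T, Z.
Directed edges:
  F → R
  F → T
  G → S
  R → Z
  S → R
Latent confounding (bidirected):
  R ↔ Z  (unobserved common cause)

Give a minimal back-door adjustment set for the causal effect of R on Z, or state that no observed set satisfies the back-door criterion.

desc(R)\{R}={Z}; candidates ⊆ {F,G,S,T}.
R↔Z: latent back-door arc(s) into R.
size 0: {}; under {} R still reaches {F,G,S,T,Z} ∋ Z.
size 1: {F}, {G}, {S} …(+1); under {F} R still reaches {G,S,Z} ∋ Z.
size 2: {F,G}, {F,S}, {F,T} …(+3); under {F,G} R still reaches {S,Z} ∋ Z.
R↔Z cannot be blocked by any observed set — no back-door set.

R→Z: no observed back-door set.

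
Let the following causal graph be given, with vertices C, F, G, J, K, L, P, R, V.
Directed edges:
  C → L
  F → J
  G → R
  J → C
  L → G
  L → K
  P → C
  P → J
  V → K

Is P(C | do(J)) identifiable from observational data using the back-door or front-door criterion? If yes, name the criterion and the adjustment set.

P(C|do(J)): backdoor, adjust for {P}.

desc(J)\{J}={C,G,K,L,R}; candidates ⊆ {F,P,V}.
size 0: {}; under {} J still reaches {C,F,G,K,L,P,R} ∋ C.
{P}: J⊥C given {P} in G with J→· removed — back-door holds.
P(C|do(J)) = Σ_{P} P(C|J,P)·P(P).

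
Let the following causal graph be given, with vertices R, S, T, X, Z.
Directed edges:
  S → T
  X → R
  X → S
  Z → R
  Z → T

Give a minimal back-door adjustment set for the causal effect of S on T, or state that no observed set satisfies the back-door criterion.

desc(S)\{S}={T}; candidates ⊆ {R,X,Z}.
∅: S⊥T given ∅ in G with S→· removed — back-door holds.

S→T: minimal back-door set ∅.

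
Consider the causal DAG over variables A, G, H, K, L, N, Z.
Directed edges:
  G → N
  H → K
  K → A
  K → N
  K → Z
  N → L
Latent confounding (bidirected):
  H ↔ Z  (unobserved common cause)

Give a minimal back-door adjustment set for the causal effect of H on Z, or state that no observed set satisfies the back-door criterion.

desc(H)\{H}={A,K,L,N,Z}; candidates ⊆ {G}.
H↔Z: latent back-door arc(s) into H.
size 0: {}; under {} H still reaches {Z} ∋ Z.
size 1: {G}; under {G} H still reaches {Z} ∋ Z.
H↔Z cannot be blocked by any observed set — no back-door set.

H→Z: no observed back-door set.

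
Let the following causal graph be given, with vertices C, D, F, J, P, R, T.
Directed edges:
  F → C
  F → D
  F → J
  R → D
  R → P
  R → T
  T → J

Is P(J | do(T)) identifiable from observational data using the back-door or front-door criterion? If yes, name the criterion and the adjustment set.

P(J|do(T)): backdoor, adjust for ∅.

desc(T)\{T}={J}; candidates ⊆ {C,D,F,P,R}.
∅: T⊥J given ∅ in G with T→· removed — back-door holds.
P(J|do(T)) = P(J|T) — no adjustment needed.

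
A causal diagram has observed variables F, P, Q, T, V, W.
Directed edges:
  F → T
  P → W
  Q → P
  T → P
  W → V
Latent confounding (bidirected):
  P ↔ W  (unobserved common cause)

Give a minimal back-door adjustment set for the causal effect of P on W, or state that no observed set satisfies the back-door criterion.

P→W: no observed back-door set.

desc(P)\{P}={V,W}; candidates ⊆ {F,Q,T}.
P↔W: latent back-door arc(s) into P.
size 0: {}; under {} P still reaches {F,Q,T,V,W} ∋ W.
size 1: {F}, {Q}, {T}; under {F} P still reaches {Q,T,V,W} ∋ W.
size 2: {F,Q}, {F,T}, {Q,T}; under {F,Q} P still reaches {T,V,W} ∋ W.
P↔W cannot be blocked by any observed set — no back-door set.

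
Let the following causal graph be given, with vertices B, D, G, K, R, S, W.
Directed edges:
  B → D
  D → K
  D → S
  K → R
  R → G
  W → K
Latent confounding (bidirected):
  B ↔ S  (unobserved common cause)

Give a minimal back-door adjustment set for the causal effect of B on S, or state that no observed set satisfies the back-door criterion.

B→S: no observed back-door set.

desc(B)\{B}={D,G,K,R,S}; candidates ⊆ {W}.
B↔S: latent back-door arc(s) into B.
size 0: {}; under {} B still reaches {S} ∋ S.
size 1: {W}; under {W} B still reaches {S} ∋ S.
B↔S cannot be blocked by any observed set — no back-door set.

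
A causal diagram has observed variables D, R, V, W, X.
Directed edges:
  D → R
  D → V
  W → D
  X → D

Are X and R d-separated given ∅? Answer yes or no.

Bayes-Ball from X | ∅ reaches {D,R,V}.
R ∈ reach(X|∅) ⇒ X ⊥̸ R | ∅.

No — X and R are d-connected given ∅.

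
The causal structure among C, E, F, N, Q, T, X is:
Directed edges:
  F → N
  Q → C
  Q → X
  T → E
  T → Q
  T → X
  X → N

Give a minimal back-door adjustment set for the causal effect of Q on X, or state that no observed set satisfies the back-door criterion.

Q→X: minimal back-door set {T}.

desc(Q)\{Q}={C,N,X}; candidates ⊆ {E,F,T}.
size 0: {}; under {} Q still reaches {E,N,T,X} ∋ X.
{T}: Q⊥X given {T} in G with Q→· removed — back-door holds.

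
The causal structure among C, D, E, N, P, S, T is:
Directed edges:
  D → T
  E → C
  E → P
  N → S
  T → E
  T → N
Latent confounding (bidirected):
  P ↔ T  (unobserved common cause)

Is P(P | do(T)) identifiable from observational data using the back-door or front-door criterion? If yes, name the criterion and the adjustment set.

desc(T)\{T}={C,E,N,P,S}; candidates ⊆ {D}.
T↔P: latent back-door arc(s) into T.
size 0: {}; under {} T still reaches {D,P} ∋ P.
size 1: {D}; under {D} T still reaches {P} ∋ P.
T↔P cannot be blocked by any observed set — no back-door set.
{E}: (i) intercepts every directed T→P path; (ii) no back-door T→{E}; (iii) {T} blocks every back-door {E}→P. Front-door holds.
P(P|do(T)) = Σ_{E} P(E|T) Σ_{T'} P(P|E,T')P(T').

P(P|do(T)): frontdoor, adjust for {E}.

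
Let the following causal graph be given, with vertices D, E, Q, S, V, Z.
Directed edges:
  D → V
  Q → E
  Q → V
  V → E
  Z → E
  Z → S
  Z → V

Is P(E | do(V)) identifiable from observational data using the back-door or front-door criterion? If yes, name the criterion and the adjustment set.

desc(V)\{V}={E}; candidates ⊆ {D,Q,S,Z}.
size 0: {}; under {} V still reaches {D,E,Q,S,Z} ∋ E.
size 1: {D}, {Q}, {S} …(+1); under {D} V still reaches {E,Q,S,Z} ∋ E.
{Q,Z}: V⊥E given {Q,Z} in G with V→· removed — back-door holds.
P(E|do(V)) = Σ_{Q,Z} P(E|V,Q,Z)·P(Q,Z).

P(E|do(V)): backdoor, adjust for {Q, Z}.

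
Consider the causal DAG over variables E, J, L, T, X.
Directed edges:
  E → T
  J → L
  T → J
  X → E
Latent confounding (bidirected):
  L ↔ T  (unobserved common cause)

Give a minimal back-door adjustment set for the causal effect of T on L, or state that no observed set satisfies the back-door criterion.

desc(T)\{T}={J,L}; candidates ⊆ {E,X}.
T↔L: latent back-door arc(s) into T.
size 0: {}; under {} T still reaches {E,L,X} ∋ L.
size 1: {E}, {X}; under {E} T still reaches {L} ∋ L.
size 2: {E,X}; under {E,X} T still reaches {L} ∋ L.
T↔L cannot be blocked by any observed set — no back-door set.

T→L: no observed back-door set.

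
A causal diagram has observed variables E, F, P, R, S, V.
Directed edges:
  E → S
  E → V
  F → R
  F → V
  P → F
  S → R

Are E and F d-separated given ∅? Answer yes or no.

Yes — E ⊥ F | ∅.

Bayes-Ball from E | ∅ reaches {R,S,V}.
F ∉ reach(E|∅) ⇒ E ⊥ F | ∅.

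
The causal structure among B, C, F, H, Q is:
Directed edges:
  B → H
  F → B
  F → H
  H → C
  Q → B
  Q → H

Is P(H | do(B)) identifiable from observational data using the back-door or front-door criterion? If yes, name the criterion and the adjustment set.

desc(B)\{B}={C,H}; candidates ⊆ {F,Q}.
size 0: {}; under {} B still reaches {C,F,H,Q} ∋ H.
size 1: {F}, {Q}; under {F} B still reaches {C,H,Q} ∋ H.
{F,Q}: B⊥H given {F,Q} in G with B→· removed — back-door holds.
P(H|do(B)) = Σ_{F,Q} P(H|B,F,Q)·P(F,Q).

P(H|do(B)): backdoor, adjust for {F, Q}.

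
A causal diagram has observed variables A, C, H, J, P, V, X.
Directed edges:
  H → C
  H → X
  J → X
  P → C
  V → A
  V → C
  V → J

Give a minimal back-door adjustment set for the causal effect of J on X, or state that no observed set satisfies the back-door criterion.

desc(J)\{J}={X}; candidates ⊆ {A,C,H,P,V}.
∅: J⊥X given ∅ in G with J→· removed — back-door holds.

J→X: minimal back-door set ∅.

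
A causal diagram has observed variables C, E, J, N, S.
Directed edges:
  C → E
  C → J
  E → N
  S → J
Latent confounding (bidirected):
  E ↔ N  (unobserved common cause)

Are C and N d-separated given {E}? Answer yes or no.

No — C and N are d-connected given {E}.

Bayes-Ball from C | {E} reaches {J,N}.
N ∈ reach(C|{E}) ⇒ C ⊥̸ N | {E}.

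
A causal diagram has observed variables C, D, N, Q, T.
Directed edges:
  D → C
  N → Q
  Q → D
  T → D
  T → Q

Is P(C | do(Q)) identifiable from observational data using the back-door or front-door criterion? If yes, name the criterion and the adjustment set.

P(C|do(Q)): backdoor, adjust for {T}.

desc(Q)\{Q}={C,D}; candidates ⊆ {N,T}.
size 0: {}; under {} Q still reaches {C,D,N,T} ∋ C.
{T}: Q⊥C given {T} in G with Q→· removed — back-door holds.
P(C|do(Q)) = Σ_{T} P(C|Q,T)·P(T).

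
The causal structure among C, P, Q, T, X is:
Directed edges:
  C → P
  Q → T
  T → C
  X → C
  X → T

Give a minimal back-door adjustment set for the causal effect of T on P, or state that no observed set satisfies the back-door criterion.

T→P: minimal back-door set {X}.

desc(T)\{T}={C,P}; candidates ⊆ {Q,X}.
size 0: {}; under {} T still reaches {C,P,Q,X} ∋ P.
{X}: T⊥P given {X} in G with T→· removed — back-door holds.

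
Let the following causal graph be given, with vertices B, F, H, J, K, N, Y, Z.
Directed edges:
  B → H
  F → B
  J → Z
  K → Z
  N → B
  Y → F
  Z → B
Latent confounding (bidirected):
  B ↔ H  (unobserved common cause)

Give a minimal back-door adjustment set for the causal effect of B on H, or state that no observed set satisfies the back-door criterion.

B→H: no observed back-door set.

desc(B)\{B}={H}; candidates ⊆ {F,J,K,N,Y,Z}.
B↔H: latent back-door arc(s) into B.
size 0: {}; under {} B still reaches {F,H,J,K,N,Y,Z} ∋ H.
size 1: {F}, {J}, {K} …(+3); under {F} B still reaches {H,J,K,N,Z} ∋ H.
size 2: {F,J}, {F,K}, {F,N} …(+12); under {F,J} B still reaches {H,K,N,Z} ∋ H.
B↔H cannot be blocked by any observed set — no back-door set.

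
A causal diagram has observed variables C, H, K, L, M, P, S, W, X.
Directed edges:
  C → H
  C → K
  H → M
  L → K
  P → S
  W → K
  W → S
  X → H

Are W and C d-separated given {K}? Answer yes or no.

Bayes-Ball from W | {K} reaches {C,H,L,M,S}.
C ∈ reach(W|{K}) ⇒ W ⊥̸ C | {K}.

No — W and C are d-connected given {K}.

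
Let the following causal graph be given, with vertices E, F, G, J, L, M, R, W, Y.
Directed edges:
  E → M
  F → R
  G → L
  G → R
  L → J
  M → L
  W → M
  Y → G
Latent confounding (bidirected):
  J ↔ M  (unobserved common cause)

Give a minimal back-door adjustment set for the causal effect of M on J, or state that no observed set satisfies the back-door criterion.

desc(M)\{M}={J,L}; candidates ⊆ {E,F,G,R,W,Y}.
M↔J: latent back-door arc(s) into M.
size 0: {}; under {} M still reaches {E,J,W} ∋ J.
size 1: {E}, {F}, {G} …(+3); under {E} M still reaches {J,W} ∋ J.
size 2: {E,F}, {E,G}, {E,R} …(+12); under {E,F} M still reaches {J,W} ∋ J.
M↔J cannot be blocked by any observed set — no back-door set.

M→J: no observed back-door set.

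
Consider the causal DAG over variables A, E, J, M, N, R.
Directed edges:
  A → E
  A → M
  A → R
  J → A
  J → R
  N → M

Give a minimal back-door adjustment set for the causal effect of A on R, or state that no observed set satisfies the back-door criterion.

desc(A)\{A}={E,M,R}; candidates ⊆ {J,N}.
size 0: {}; under {} A still reaches {J,R} ∋ R.
{J}: A⊥R given {J} in G with A→· removed — back-door holds.

A→R: minimal back-door set {J}.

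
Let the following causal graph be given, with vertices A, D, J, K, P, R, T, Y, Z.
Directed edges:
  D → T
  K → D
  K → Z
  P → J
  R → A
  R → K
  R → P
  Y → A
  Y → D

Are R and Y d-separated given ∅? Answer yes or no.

Bayes-Ball from R | ∅ reaches {A,D,J,K,P,T,Z}.
Y ∉ reach(R|∅) ⇒ R ⊥ Y | ∅.

Yes — R ⊥ Y | ∅.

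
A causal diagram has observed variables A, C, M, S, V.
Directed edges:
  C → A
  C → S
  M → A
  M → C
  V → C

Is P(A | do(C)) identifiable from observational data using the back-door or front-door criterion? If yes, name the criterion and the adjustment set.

desc(C)\{C}={A,S}; candidates ⊆ {M,V}.
size 0: {}; under {} C still reaches {A,M,V} ∋ A.
{M}: C⊥A given {M} in G with C→· removed — back-door holds.
P(A|do(C)) = Σ_{M} P(A|C,M)·P(M).

P(A|do(C)): backdoor, adjust for {M}.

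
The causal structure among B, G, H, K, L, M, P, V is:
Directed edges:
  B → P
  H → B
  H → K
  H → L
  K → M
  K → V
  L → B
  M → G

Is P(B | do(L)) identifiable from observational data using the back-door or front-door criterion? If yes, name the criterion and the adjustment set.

P(B|do(L)): backdoor, adjust for {H}.

desc(L)\{L}={B,P}; candidates ⊆ {G,H,K,M,V}.
size 0: {}; under {} L still reaches {B,G,H,K,M,P,V} ∋ B.
{H}: L⊥B given {H} in G with L→· removed — back-door holds.
P(B|do(L)) = Σ_{H} P(B|L,H)·P(H).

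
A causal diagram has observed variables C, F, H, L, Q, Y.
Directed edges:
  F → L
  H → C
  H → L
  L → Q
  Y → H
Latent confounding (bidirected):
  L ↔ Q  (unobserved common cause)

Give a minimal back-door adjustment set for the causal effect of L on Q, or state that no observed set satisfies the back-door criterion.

L→Q: no observed back-door set.

desc(L)\{L}={Q}; candidates ⊆ {C,F,H,Y}.
L↔Q: latent back-door arc(s) into L.
size 0: {}; under {} L still reaches {C,F,H,Q,Y} ∋ Q.
size 1: {C}, {F}, {H} …(+1); under {C} L still reaches {F,H,Q,Y} ∋ Q.
size 2: {C,F}, {C,H}, {C,Y} …(+3); under {C,F} L still reaches {H,Q,Y} ∋ Q.
L↔Q cannot be blocked by any observed set — no back-door set.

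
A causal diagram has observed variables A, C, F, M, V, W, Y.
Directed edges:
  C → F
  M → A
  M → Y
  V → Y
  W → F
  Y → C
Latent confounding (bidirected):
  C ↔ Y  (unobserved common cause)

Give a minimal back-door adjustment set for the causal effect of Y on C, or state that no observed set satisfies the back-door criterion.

Y→C: no observed back-door set.

desc(Y)\{Y}={C,F}; candidates ⊆ {A,M,V,W}.
Y↔C: latent back-door arc(s) into Y.
size 0: {}; under {} Y still reaches {A,C,F,M,V} ∋ C.
size 1: {A}, {M}, {V} …(+1); under {A} Y still reaches {C,F,M,V} ∋ C.
size 2: {A,M}, {A,V}, {A,W} …(+3); under {A,M} Y still reaches {C,F,V} ∋ C.
Y↔C cannot be blocked by any observed set — no back-door set.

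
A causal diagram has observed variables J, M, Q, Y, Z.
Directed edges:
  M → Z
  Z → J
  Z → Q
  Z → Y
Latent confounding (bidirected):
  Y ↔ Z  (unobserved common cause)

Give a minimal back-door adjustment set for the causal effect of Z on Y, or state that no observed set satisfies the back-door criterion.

desc(Z)\{Z}={J,Q,Y}; candidates ⊆ {M}.
Z↔Y: latent back-door arc(s) into Z.
size 0: {}; under {} Z still reaches {M,Y} ∋ Y.
size 1: {M}; under {M} Z still reaches {Y} ∋ Y.
Z↔Y cannot be blocked by any observed set — no back-door set.

Z→Y: no observed back-door set.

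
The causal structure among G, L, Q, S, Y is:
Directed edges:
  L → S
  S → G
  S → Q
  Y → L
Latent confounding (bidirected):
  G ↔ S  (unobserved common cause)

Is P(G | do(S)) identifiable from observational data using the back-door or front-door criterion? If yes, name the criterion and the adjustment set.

P(G|do(S)): not identifiable (no BD/FD set).

desc(S)\{S}={G,Q}; candidates ⊆ {L,Y}.
S↔G: latent back-door arc(s) into S.
size 0: {}; under {} S still reaches {G,L,Y} ∋ G.
size 1: {L}, {Y}; under {L} S still reaches {G} ∋ G.
size 2: {L,Y}; under {L,Y} S still reaches {G} ∋ G.
S↔G cannot be blocked by any observed set — no back-door set.
No mediator lies on a directed S→…→G path.
Neither criterion identifies P(G|do(S)) in this graph.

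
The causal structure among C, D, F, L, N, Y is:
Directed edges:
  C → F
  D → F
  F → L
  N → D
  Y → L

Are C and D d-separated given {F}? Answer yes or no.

Bayes-Ball from C | {F} reaches {D,N}.
D ∈ reach(C|{F}) ⇒ C ⊥̸ D | {F}.

No — C and D are d-connected given {F}.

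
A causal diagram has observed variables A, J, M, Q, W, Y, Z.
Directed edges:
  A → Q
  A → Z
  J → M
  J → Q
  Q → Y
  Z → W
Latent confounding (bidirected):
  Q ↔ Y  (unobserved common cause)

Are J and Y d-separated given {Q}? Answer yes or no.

No — J and Y are d-connected given {Q}.

Bayes-Ball from J | {Q} reaches {A,M,W,Y,Z}.
Y ∈ reach(J|{Q}) ⇒ J ⊥̸ Y | {Q}.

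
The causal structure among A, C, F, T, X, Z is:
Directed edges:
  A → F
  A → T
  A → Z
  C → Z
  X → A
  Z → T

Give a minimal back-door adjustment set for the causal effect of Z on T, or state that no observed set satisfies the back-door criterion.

desc(Z)\{Z}={T}; candidates ⊆ {A,C,F,X}.
size 0: {}; under {} Z still reaches {A,C,F,T,X} ∋ T.
{A}: Z⊥T given {A} in G with Z→· removed — back-door holds.

Z→T: minimal back-door set {A}.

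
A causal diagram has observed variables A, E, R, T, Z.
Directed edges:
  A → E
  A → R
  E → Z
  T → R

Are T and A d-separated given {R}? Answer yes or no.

Bayes-Ball from T | {R} reaches {A,E,Z}.
A ∈ reach(T|{R}) ⇒ T ⊥̸ A | {R}.

No — T and A are d-connected given {R}.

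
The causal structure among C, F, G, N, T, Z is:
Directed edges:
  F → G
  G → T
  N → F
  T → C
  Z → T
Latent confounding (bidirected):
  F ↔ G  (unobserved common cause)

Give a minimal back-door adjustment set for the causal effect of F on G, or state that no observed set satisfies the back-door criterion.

F→G: no observed back-door set.

desc(F)\{F}={C,G,T}; candidates ⊆ {N,Z}.
F↔G: latent back-door arc(s) into F.
size 0: {}; under {} F still reaches {C,G,N,T} ∋ G.
size 1: {N}, {Z}; under {N} F still reaches {C,G,T} ∋ G.
size 2: {N,Z}; under {N,Z} F still reaches {C,G,T} ∋ G.
F↔G cannot be blocked by any observed set — no back-door set.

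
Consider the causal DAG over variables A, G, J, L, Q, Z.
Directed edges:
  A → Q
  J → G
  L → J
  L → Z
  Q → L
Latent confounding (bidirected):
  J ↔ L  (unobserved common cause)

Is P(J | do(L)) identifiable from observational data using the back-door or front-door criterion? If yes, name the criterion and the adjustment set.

P(J|do(L)): not identifiable (no BD/FD set).

desc(L)\{L}={G,J,Z}; candidates ⊆ {A,Q}.
L↔J: latent back-door arc(s) into L.
size 0: {}; under {} L still reaches {A,G,J,Q} ∋ J.
size 1: {A}, {Q}; under {A} L still reaches {G,J,Q} ∋ J.
size 2: {A,Q}; under {A,Q} L still reaches {G,J} ∋ J.
L↔J cannot be blocked by any observed set — no back-door set.
No mediator lies on a directed L→…→J path.
Neither criterion identifies P(J|do(L)) in this graph.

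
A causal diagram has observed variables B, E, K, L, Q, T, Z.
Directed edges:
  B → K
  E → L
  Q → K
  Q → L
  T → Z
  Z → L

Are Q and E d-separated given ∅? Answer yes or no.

Bayes-Ball from Q | ∅ reaches {K,L}.
E ∉ reach(Q|∅) ⇒ Q ⊥ E | ∅.

Yes — Q ⊥ E | ∅.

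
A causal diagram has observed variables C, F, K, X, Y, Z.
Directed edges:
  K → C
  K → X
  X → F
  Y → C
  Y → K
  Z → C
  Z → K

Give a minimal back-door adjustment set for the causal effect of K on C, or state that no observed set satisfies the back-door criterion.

K→C: minimal back-door set {Y, Z}.

desc(K)\{K}={C,F,X}; candidates ⊆ {Y,Z}.
size 0: {}; under {} K still reaches {C,Y,Z} ∋ C.
size 1: {Y}, {Z}; under {Y} K still reaches {C,Z} ∋ C.
{Y,Z}: K⊥C given {Y,Z} in G with K→· removed — back-door holds.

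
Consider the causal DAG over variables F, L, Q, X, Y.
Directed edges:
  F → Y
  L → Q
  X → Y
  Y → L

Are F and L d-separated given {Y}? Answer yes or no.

Bayes-Ball from F | {Y} reaches {X}.
L ∉ reach(F|{Y}) ⇒ F ⊥ L | {Y}.

Yes — F ⊥ L | {Y}.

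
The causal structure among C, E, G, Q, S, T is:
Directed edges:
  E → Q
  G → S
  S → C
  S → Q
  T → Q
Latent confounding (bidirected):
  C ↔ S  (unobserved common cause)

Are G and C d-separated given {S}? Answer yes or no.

Bayes-Ball from G | {S} reaches {C}.
C ∈ reach(G|{S}) ⇒ G ⊥̸ C | {S}.

No — G and C are d-connected given {S}.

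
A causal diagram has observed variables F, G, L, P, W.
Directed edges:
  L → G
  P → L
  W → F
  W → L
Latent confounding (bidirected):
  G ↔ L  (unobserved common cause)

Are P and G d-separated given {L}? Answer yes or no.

Bayes-Ball from P | {L} reaches {F,G,W}.
G ∈ reach(P|{L}) ⇒ P ⊥̸ G | {L}.

No — P and G are d-connected given {L}.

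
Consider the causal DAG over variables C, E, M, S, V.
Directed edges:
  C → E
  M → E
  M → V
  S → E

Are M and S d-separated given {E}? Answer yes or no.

Bayes-Ball from M | {E} reaches {C,S,V}.
S ∈ reach(M|{E}) ⇒ M ⊥̸ S | {E}.

No — M and S are d-connected given {E}.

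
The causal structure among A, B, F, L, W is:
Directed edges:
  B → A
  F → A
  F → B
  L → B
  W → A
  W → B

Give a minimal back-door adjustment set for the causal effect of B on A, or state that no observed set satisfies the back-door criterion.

desc(B)\{B}={A}; candidates ⊆ {F,L,W}.
size 0: {}; under {} B still reaches {A,F,L,W} ∋ A.
size 1: {F}, {L}, {W}; under {F} B still reaches {A,L,W} ∋ A.
{F,W}: B⊥A given {F,W} in G with B→· removed — back-door holds.

B→A: minimal back-door set {F, W}.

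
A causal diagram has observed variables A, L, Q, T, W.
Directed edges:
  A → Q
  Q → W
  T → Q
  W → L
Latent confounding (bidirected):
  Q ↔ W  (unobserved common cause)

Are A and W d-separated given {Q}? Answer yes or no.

Bayes-Ball from A | {Q} reaches {L,T,W}.
W ∈ reach(A|{Q}) ⇒ A ⊥̸ W | {Q}.

No — A and W are d-connected given {Q}.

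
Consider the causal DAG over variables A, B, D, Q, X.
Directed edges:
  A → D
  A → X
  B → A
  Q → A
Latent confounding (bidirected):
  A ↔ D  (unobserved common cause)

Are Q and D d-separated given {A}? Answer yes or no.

No — Q and D are d-connected given {A}.

Bayes-Ball from Q | {A} reaches {B,D}.
D ∈ reach(Q|{A}) ⇒ Q ⊥̸ D | {A}.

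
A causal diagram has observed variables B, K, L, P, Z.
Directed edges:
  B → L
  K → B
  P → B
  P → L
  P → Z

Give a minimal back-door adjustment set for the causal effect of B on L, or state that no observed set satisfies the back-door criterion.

desc(B)\{B}={L}; candidates ⊆ {K,P,Z}.
size 0: {}; under {} B still reaches {K,L,P,Z} ∋ L.
{P}: B⊥L given {P} in G with B→· removed — back-door holds.

B→L: minimal back-door set {P}.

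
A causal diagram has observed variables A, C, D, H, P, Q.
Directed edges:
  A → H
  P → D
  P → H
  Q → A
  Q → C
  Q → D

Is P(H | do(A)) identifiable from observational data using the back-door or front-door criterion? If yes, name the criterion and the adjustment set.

P(H|do(A)): backdoor, adjust for ∅.

desc(A)\{A}={H}; candidates ⊆ {C,D,P,Q}.
∅: A⊥H given ∅ in G with A→· removed — back-door holds.
P(H|do(A)) = P(H|A) — no adjustment needed.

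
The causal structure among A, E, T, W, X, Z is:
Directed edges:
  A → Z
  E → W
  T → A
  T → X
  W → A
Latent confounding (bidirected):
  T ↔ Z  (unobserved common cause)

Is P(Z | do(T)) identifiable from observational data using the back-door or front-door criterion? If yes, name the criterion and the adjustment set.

desc(T)\{T}={A,X,Z}; candidates ⊆ {E,W}.
T↔Z: latent back-door arc(s) into T.
size 0: {}; under {} T still reaches {Z} ∋ Z.
size 1: {E}, {W}; under {E} T still reaches {Z} ∋ Z.
size 2: {E,W}; under {E,W} T still reaches {Z} ∋ Z.
T↔Z cannot be blocked by any observed set — no back-door set.
{A}: (i) intercepts every directed T→Z path; (ii) no back-door T→{A}; (iii) {T} blocks every back-door {A}→Z. Front-door holds.
P(Z|do(T)) = Σ_{A} P(A|T) Σ_{T'} P(Z|A,T')P(T').

P(Z|do(T)): frontdoor, adjust for {A}.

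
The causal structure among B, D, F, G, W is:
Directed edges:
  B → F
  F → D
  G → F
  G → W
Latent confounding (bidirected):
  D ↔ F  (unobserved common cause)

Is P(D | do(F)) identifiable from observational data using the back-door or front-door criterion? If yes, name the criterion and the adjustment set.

desc(F)\{F}={D}; candidates ⊆ {B,G,W}.
F↔D: latent back-door arc(s) into F.
size 0: {}; under {} F still reaches {B,D,G,W} ∋ D.
size 1: {B}, {G}, {W}; under {B} F still reaches {D,G,W} ∋ D.
size 2: {B,G}, {B,W}, {G,W}; under {B,G} F still reaches {D} ∋ D.
F↔D cannot be blocked by any observed set — no back-door set.
No mediator lies on a directed F→…→D path.
Neither criterion identifies P(D|do(F)) in this graph.

P(D|do(F)): not identifiable (no BD/FD set).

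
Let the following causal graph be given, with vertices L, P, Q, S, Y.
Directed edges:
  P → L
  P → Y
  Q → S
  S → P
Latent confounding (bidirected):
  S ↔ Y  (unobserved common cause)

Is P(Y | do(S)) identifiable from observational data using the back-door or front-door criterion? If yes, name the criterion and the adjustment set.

desc(S)\{S}={L,P,Y}; candidates ⊆ {Q}.
S↔Y: latent back-door arc(s) into S.
size 0: {}; under {} S still reaches {Q,Y} ∋ Y.
size 1: {Q}; under {Q} S still reaches {Y} ∋ Y.
S↔Y cannot be blocked by any observed set — no back-door set.
{P}: (i) intercepts every directed S→Y path; (ii) no back-door S→{P}; (iii) {S} blocks every back-door {P}→Y. Front-door holds.
P(Y|do(S)) = Σ_{P} P(P|S) Σ_{S'} P(Y|P,S')P(S').

P(Y|do(S)): frontdoor, adjust for {P}.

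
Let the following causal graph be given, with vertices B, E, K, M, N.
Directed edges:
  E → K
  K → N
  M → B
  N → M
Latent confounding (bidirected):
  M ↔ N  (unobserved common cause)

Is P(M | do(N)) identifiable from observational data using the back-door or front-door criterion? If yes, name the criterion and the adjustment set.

desc(N)\{N}={B,M}; candidates ⊆ {E,K}.
N↔M: latent back-door arc(s) into N.
size 0: {}; under {} N still reaches {B,E,K,M} ∋ M.
size 1: {E}, {K}; under {E} N still reaches {B,K,M} ∋ M.
size 2: {E,K}; under {E,K} N still reaches {B,M} ∋ M.
N↔M cannot be blocked by any observed set — no back-door set.
No mediator lies on a directed N→…→M path.
Neither criterion identifies P(M|do(N)) in this graph.

P(M|do(N)): not identifiable (no BD/FD set).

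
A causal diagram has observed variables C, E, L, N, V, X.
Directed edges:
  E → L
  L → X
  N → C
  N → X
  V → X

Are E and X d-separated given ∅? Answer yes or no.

No — E and X are d-connected given ∅.

Bayes-Ball from E | ∅ reaches {L,X}.
X ∈ reach(E|∅) ⇒ E ⊥̸ X | ∅.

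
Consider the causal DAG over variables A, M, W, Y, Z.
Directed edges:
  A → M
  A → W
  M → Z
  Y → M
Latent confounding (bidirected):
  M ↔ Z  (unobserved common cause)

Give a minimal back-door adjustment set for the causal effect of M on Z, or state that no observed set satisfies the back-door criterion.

M→Z: no observed back-door set.

desc(M)\{M}={Z}; candidates ⊆ {A,W,Y}.
M↔Z: latent back-door arc(s) into M.
size 0: {}; under {} M still reaches {A,W,Y,Z} ∋ Z.
size 1: {A}, {W}, {Y}; under {A} M still reaches {Y,Z} ∋ Z.
size 2: {A,W}, {A,Y}, {W,Y}; under {A,W} M still reaches {Y,Z} ∋ Z.
M↔Z cannot be blocked by any observed set — no back-door set.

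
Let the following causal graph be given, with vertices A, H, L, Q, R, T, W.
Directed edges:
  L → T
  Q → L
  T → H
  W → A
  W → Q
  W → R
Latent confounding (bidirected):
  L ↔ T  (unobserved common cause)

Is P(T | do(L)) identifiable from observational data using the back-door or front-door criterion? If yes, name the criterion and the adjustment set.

desc(L)\{L}={H,T}; candidates ⊆ {A,Q,R,W}.
L↔T: latent back-door arc(s) into L.
size 0: {}; under {} L still reaches {A,H,Q,R,T,W} ∋ T.
size 1: {A}, {Q}, {R} …(+1); under {A} L still reaches {H,Q,R,T,W} ∋ T.
size 2: {A,Q}, {A,R}, {A,W} …(+3); under {A,Q} L still reaches {H,T} ∋ T.
L↔T cannot be blocked by any observed set — no back-door set.
No mediator lies on a directed L→…→T path.
Neither criterion identifies P(T|do(L)) in this graph.

P(T|do(L)): not identifiable (no BD/FD set).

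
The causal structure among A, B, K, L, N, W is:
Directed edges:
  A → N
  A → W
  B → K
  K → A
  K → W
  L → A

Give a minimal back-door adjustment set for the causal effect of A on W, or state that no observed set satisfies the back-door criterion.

A→W: minimal back-door set {K}.

desc(A)\{A}={N,W}; candidates ⊆ {B,K,L}.
size 0: {}; under {} A still reaches {B,K,L,W} ∋ W.
{K}: A⊥W given {K} in G with A→· removed — back-door holds.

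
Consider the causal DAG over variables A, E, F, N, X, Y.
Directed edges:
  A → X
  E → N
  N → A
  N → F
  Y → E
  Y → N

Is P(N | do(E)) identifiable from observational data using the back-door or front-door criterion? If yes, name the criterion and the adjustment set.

P(N|do(E)): backdoor, adjust for {Y}.

desc(E)\{E}={A,F,N,X}; candidates ⊆ {Y}.
size 0: {}; under {} E still reaches {A,F,N,X,Y} ∋ N.
{Y}: E⊥N given {Y} in G with E→· removed — back-door holds.
P(N|do(E)) = Σ_{Y} P(N|E,Y)·P(Y).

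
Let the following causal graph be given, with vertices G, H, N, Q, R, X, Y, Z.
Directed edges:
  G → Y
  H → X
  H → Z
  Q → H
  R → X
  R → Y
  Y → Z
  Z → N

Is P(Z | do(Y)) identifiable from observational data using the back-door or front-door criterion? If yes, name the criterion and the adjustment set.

P(Z|do(Y)): backdoor, adjust for ∅.

desc(Y)\{Y}={N,Z}; candidates ⊆ {G,H,Q,R,X}.
∅: Y⊥Z given ∅ in G with Y→· removed — back-door holds.
P(Z|do(Y)) = P(Z|Y) — no adjustment needed.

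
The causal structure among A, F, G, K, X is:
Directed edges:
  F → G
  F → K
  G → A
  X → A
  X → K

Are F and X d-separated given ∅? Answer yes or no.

Bayes-Ball from F | ∅ reaches {A,G,K}.
X ∉ reach(F|∅) ⇒ F ⊥ X | ∅.

Yes — F ⊥ X | ∅.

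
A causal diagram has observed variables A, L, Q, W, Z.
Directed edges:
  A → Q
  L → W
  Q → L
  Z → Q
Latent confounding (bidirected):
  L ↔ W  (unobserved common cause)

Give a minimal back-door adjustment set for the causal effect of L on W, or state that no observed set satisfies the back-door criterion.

L→W: no observed back-door set.

desc(L)\{L}={W}; candidates ⊆ {A,Q,Z}.
L↔W: latent back-door arc(s) into L.
size 0: {}; under {} L still reaches {A,Q,W,Z} ∋ W.
size 1: {A}, {Q}, {Z}; under {A} L still reaches {Q,W,Z} ∋ W.
size 2: {A,Q}, {A,Z}, {Q,Z}; under {A,Q} L still reaches {W} ∋ W.
L↔W cannot be blocked by any observed set — no back-door set.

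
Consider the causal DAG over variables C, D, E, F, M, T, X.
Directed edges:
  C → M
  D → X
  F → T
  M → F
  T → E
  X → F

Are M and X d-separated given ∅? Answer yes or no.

Yes — M ⊥ X | ∅.

Bayes-Ball from M | ∅ reaches {C,E,F,T}.
X ∉ reach(M|∅) ⇒ M ⊥ X | ∅.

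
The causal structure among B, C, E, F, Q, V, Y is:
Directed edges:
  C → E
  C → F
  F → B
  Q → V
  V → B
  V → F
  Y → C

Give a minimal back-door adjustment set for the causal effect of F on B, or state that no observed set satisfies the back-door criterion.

desc(F)\{F}={B}; candidates ⊆ {C,E,Q,V,Y}.
size 0: {}; under {} F still reaches {B,C,E,Q,V,Y} ∋ B.
{V}: F⊥B given {V} in G with F→· removed — back-door holds.

F→B: minimal back-door set {V}.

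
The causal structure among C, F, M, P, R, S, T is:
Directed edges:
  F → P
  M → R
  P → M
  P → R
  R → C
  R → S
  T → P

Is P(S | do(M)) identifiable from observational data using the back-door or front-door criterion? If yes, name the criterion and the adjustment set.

P(S|do(M)): backdoor, adjust for {P}.

desc(M)\{M}={C,R,S}; candidates ⊆ {F,P,T}.
size 0: {}; under {} M still reaches {C,F,P,R,S,T} ∋ S.
{P}: M⊥S given {P} in G with M→· removed — back-door holds.
P(S|do(M)) = Σ_{P} P(S|M,P)·P(P).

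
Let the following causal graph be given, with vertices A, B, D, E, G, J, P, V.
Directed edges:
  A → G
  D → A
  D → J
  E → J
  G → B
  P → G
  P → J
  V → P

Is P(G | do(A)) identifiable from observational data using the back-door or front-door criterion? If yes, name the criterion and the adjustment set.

desc(A)\{A}={B,G}; candidates ⊆ {D,E,J,P,V}.
∅: A⊥G given ∅ in G with A→· removed — back-door holds.
P(G|do(A)) = P(G|A) — no adjustment needed.

P(G|do(A)): backdoor, adjust for ∅.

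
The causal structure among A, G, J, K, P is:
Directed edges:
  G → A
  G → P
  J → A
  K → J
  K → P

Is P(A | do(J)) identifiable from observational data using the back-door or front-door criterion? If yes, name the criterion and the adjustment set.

P(A|do(J)): backdoor, adjust for ∅.

desc(J)\{J}={A}; candidates ⊆ {G,K,P}.
∅: J⊥A given ∅ in G with J→· removed — back-door holds.
P(A|do(J)) = P(A|J) — no adjustment needed.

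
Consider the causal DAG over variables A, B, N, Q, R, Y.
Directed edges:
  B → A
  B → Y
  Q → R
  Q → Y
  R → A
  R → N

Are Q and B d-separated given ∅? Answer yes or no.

Yes — Q ⊥ B | ∅.

Bayes-Ball from Q | ∅ reaches {A,N,R,Y}.
B ∉ reach(Q|∅) ⇒ Q ⊥ B | ∅.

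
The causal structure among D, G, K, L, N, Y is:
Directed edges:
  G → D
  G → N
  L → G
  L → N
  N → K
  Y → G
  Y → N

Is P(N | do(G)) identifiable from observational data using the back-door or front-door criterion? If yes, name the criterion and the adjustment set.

desc(G)\{G}={D,K,N}; candidates ⊆ {L,Y}.
size 0: {}; under {} G still reaches {K,L,N,Y} ∋ N.
size 1: {L}, {Y}; under {L} G still reaches {K,N,Y} ∋ N.
{L,Y}: G⊥N given {L,Y} in G with G→· removed — back-door holds.
P(N|do(G)) = Σ_{L,Y} P(N|G,L,Y)·P(L,Y).

P(N|do(G)): backdoor, adjust for {L, Y}.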